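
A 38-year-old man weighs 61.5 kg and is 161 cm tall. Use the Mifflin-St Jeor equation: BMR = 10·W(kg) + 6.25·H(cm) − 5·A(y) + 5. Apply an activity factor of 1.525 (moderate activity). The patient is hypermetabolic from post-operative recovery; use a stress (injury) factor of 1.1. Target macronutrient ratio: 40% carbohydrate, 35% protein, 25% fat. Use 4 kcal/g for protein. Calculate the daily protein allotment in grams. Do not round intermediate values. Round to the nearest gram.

Mifflin-St Jeor (male): BMR = 10(61.5) + 6.25(161) − 5(38) + 5 = 615 + 1006.25 − 190 + 5 = 1436.25 kcal/day.
TEE = 1436.25 × 1.525 = 2190.2813 kcal/day.
With stress factor 1.1: 2190.2813 × 1.1 = 2409.3094 kcal/day.
Protein energy = 35% × 2409.3094 = 843.2583 kcal.
Protein = 843.2583 ÷ 4 kcal/g = 210.8146 g.

211 g/day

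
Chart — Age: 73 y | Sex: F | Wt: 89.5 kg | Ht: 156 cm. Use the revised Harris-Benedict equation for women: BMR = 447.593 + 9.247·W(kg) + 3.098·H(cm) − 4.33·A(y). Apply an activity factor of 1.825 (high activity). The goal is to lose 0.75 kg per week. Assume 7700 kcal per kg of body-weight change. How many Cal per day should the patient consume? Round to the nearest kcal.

Harris-Benedict: BMR = 447.593 + 9.247(89.5) + 3.098(156) − 4.33(73) = 1442.3975 kcal/day.
TEE = 1442.3975 × 1.825 = 2632.3754 kcal/day.
Required daily deficit = 0.75 × 7700 ÷ 7 = 825 kcal/day.
Target intake = 2632.3754 − 825 = 1807.3754 kcal/day.

1807 Cal per day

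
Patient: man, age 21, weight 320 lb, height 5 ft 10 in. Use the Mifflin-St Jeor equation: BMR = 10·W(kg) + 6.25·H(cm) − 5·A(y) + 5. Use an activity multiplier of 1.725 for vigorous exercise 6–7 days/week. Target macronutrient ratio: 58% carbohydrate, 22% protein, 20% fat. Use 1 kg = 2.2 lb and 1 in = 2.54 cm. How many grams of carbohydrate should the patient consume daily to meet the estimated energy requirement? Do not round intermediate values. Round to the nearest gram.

Convert to metric: weight = 320 ÷ 2.2 = 145.4545 kg; height = (5×12 + 10) × 2.54 = 70 × 2.54 = 177.8 cm.
Mifflin-St Jeor (male): BMR = 10(145.4545) + 6.25(177.8) − 5(21) + 5 = 1454.5455 + 1111.25 − 105 + 5 = 2465.7955 kcal/day.
TEE = 2465.7955 × 1.725 = 4253.4972 kcal/day.
Carbohydrate energy = 58% × 4253.4972 = 2467.0284 kcal.
Carbohydrate = 2467.0284 ÷ 4 kcal/g = 616.7571 g.

617 g/day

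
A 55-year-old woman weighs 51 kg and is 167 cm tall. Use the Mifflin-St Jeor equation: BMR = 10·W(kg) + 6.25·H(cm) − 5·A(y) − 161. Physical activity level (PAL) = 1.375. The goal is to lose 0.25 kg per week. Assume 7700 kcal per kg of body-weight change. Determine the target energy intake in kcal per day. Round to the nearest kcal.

1262 kcal per day

Mifflin-St Jeor (female): BMR = 10(51) + 6.25(167) − 5(55) − 161 = 510 + 1043.75 − 275 − 161 = 1117.75 kcal/day.
TEE = 1117.75 × 1.375 = 1536.9063 kcal/day.
Required daily deficit = 0.25 × 7700 ÷ 7 = 275 kcal/day.
Target intake = 1536.9063 − 275 = 1261.9063 kcal/day.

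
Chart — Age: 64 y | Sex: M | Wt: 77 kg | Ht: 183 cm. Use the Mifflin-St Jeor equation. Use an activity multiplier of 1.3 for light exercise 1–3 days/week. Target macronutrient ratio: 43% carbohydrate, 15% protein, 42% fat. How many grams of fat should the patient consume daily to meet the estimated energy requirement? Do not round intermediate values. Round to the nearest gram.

97 g/day

Mifflin-St Jeor (male): BMR = 10(77) + 6.25(183) − 5(64) + 5 = 770 + 1143.75 − 320 + 5 = 1598.75 kcal/day.
TEE = 1598.75 × 1.3 = 2078.375 kcal/day.
Fat energy = 42% × 2078.375 = 872.9175 kcal.
Fat = 872.9175 ÷ 9 kcal/g = 96.9908 g.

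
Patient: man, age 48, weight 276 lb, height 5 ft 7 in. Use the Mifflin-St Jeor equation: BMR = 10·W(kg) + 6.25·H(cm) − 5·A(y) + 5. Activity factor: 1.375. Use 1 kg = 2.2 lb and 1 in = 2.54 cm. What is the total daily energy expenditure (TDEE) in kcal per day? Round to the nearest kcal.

Convert to metric: weight = 276 ÷ 2.2 = 125.4545 kg; height = (5×12 + 7) × 2.54 = 67 × 2.54 = 170.18 cm.
Mifflin-St Jeor (male): BMR = 10(125.4545) + 6.25(170.18) − 5(48) + 5 = 1254.5455 + 1063.625 − 240 + 5 = 2083.1705 kcal/day.
TEE = BMR × activity factor = 2083.1705 × 1.375 = 2864.3594 kcal/day.

2864 kcal per day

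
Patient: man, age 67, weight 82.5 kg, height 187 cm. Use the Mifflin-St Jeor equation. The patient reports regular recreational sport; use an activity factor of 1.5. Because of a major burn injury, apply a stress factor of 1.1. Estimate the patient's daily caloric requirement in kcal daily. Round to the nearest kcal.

Mifflin-St Jeor (male): BMR = 10(82.5) + 6.25(187) − 5(67) + 5 = 825 + 1168.75 − 335 + 5 = 1663.75 kcal/day.
TEE = BMR × activity factor = 1663.75 × 1.5 = 2495.625 kcal/day.
Apply stress factor: 2495.625 × 1.1 = 2745.1875 kcal/day.

2745 kcal daily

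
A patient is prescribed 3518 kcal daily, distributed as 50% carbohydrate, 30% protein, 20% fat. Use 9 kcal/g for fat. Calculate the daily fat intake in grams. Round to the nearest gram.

78 g/day

Fat energy = 20% × 3518 = 703.6 kcal.
At 9 kcal/g: 703.6 ÷ 9 = 78.1778 g.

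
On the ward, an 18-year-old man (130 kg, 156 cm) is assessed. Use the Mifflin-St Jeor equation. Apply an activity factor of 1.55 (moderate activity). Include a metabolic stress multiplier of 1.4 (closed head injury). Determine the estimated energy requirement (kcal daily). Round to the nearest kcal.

4752 kcal daily

Mifflin-St Jeor (male): BMR = 10(130) + 6.25(156) − 5(18) + 5 = 1300 + 975 − 90 + 5 = 2190 kcal/day.
TEE = BMR × activity factor = 2190 × 1.55 = 3394.5 kcal/day.
Apply stress factor: 3394.5 × 1.4 = 4752.3 kcal/day.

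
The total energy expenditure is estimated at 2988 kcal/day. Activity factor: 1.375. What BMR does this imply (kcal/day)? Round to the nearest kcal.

2173 kcal/day

BMR = TEE ÷ activity factor = 2988 ÷ 1.375 = 2173.0909 kcal/day.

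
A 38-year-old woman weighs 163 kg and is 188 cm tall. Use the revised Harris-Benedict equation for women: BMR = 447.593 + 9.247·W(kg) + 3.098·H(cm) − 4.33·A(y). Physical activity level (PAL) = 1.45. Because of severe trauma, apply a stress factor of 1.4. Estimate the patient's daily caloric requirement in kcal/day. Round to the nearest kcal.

4817 kcal/day

Harris-Benedict: BMR = 447.593 + 9.247(163) + 3.098(188) − 4.33(38) = 2372.738 kcal/day.
TEE = BMR × activity factor = 2372.738 × 1.45 = 3440.4701 kcal/day.
Apply stress factor: 3440.4701 × 1.4 = 4816.6581 kcal/day.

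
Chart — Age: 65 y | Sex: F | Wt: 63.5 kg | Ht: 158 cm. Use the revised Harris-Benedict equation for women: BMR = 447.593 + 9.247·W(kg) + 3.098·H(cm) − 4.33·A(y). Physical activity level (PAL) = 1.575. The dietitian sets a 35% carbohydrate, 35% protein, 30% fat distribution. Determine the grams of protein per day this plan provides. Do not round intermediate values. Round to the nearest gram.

171 g/day

Harris-Benedict: BMR = 447.593 + 9.247(63.5) + 3.098(158) − 4.33(65) = 1242.8115 kcal/day.
TEE = 1242.8115 × 1.575 = 1957.4281 kcal/day.
Protein energy = 35% × 1957.4281 = 685.0998 kcal.
Protein = 685.0998 ÷ 4 kcal/g = 171.275 g.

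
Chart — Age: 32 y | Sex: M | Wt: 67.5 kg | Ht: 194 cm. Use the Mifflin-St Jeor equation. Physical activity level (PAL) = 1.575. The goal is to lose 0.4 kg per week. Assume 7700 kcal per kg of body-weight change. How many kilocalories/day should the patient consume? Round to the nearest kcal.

2289 kilocalories/day

Mifflin-St Jeor (male): BMR = 10(67.5) + 6.25(194) − 5(32) + 5 = 675 + 1212.5 − 160 + 5 = 1732.5 kcal/day.
TEE = 1732.5 × 1.575 = 2728.6875 kcal/day.
Required daily deficit = 0.4 × 7700 ÷ 7 = 440 kcal/day.
Target intake = 2728.6875 − 440 = 2288.6875 kcal/day.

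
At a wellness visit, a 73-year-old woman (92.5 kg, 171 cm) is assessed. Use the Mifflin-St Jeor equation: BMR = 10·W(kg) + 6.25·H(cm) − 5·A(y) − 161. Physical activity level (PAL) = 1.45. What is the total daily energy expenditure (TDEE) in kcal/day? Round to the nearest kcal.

Mifflin-St Jeor (female): BMR = 10(92.5) + 6.25(171) − 5(73) − 161 = 925 + 1068.75 − 365 − 161 = 1467.75 kcal/day.
TEE = BMR × activity factor = 1467.75 × 1.45 = 2128.2375 kcal/day.

2128 kcal/day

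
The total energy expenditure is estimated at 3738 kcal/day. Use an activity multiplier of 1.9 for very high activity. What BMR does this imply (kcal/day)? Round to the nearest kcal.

BMR = TEE ÷ activity factor = 3738 ÷ 1.9 = 1967.3684 kcal/day.

1967 kcal/day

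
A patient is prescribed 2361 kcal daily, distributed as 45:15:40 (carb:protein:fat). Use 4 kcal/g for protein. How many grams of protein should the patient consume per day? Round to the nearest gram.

89 g/day

Protein energy = 15% × 2361 = 354.15 kcal.
At 4 kcal/g: 354.15 ÷ 4 = 88.5375 g.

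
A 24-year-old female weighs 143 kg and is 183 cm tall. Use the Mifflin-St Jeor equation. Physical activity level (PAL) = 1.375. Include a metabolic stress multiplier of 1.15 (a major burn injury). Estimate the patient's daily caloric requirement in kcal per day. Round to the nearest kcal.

3625 kcal per day

Mifflin-St Jeor (female): BMR = 10(143) + 6.25(183) − 5(24) − 161 = 1430 + 1143.75 − 120 − 161 = 2292.75 kcal/day.
TEE = BMR × activity factor = 2292.75 × 1.375 = 3152.5313 kcal/day.
Apply stress factor: 3152.5313 × 1.15 = 3625.4109 kcal/day.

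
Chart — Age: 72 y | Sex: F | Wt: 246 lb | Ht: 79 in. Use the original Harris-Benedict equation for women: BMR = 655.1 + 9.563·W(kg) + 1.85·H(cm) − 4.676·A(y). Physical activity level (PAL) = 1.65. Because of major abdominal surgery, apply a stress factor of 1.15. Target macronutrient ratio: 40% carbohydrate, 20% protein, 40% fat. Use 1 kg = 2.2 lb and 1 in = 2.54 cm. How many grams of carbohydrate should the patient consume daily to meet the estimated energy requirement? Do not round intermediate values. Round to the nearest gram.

Convert to metric: weight = 246 ÷ 2.2 = 111.8182 kg; height = 79 × 2.54 = 200.66 cm.
Harris-Benedict: BMR = 655.1 + 9.563(111.8182) + 1.85(200.66) − 4.676(72) = 1758.9663 kcal/day.
TEE = 1758.9663 × 1.65 = 2902.2944 kcal/day.
With stress factor 1.15: 2902.2944 × 1.15 = 3337.6385 kcal/day.
Carbohydrate energy = 40% × 3337.6385 = 1335.0554 kcal.
Carbohydrate = 1335.0554 ÷ 4 kcal/g = 333.7639 g.

334 g/day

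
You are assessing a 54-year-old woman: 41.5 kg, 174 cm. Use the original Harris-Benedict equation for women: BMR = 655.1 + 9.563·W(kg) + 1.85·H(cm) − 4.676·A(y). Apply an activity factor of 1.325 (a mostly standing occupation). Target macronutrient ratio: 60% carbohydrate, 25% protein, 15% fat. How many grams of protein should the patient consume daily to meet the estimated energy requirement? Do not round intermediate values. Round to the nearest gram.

93 g/day

Harris-Benedict: BMR = 655.1 + 9.563(41.5) + 1.85(174) − 4.676(54) = 1121.3605 kcal/day.
TEE = 1121.3605 × 1.325 = 1485.8027 kcal/day.
Protein energy = 25% × 1485.8027 = 371.4507 kcal.
Protein = 371.4507 ÷ 4 kcal/g = 92.8627 g.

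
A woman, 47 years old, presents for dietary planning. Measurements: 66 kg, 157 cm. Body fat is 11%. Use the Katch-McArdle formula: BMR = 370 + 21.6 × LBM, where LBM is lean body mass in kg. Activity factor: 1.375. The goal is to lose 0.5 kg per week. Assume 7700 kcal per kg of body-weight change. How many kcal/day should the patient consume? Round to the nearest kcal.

1703 kcal/day

LBM = 66 × (1 − 0.11) = 58.74 kg. Katch-McArdle: BMR = 370 + 21.6 × 58.74 = 1638.784 kcal/day.
TEE = 1638.784 × 1.375 = 2253.328 kcal/day.
Required daily deficit = 0.5 × 7700 ÷ 7 = 550 kcal/day.
Target intake = 2253.328 − 550 = 1703.328 kcal/day.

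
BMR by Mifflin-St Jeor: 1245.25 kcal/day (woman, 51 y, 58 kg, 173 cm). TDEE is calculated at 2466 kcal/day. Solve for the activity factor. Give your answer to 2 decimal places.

1.98

Activity factor = TEE ÷ BMR = 2466 ÷ 1245.25 = 1.98.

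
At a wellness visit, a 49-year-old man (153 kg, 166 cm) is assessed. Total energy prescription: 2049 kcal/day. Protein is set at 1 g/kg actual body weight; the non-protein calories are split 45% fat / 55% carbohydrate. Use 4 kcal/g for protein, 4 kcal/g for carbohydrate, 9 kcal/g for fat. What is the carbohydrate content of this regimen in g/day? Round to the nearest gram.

198 g/day

Protein = 1 × 153 = 153 g → 153 × 4 = 612 kcal.
Non-protein calories = 2049 − 612 = 1437 kcal.
Fat: 45% × 1437 = 646.65 kcal; carbohydrate: 790.35 kcal.
Carbohydrate: 790.35 kcal ÷ 4 kcal/g = 197.5875 g.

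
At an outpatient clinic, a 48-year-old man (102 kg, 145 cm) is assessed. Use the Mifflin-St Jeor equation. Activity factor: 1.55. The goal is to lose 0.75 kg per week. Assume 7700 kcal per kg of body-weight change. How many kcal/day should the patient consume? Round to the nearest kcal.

Mifflin-St Jeor (male): BMR = 10(102) + 6.25(145) − 5(48) + 5 = 1020 + 906.25 − 240 + 5 = 1691.25 kcal/day.
TEE = 1691.25 × 1.55 = 2621.4375 kcal/day.
Required daily deficit = 0.75 × 7700 ÷ 7 = 825 kcal/day.
Target intake = 2621.4375 − 825 = 1796.4375 kcal/day.

1796 kcal/day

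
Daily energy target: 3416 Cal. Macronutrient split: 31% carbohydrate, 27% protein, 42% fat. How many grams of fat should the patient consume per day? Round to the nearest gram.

159 g/day

Fat energy = 42% × 3416 = 1434.72 kcal.
At 9 kcal/g: 1434.72 ÷ 9 = 159.4133 g.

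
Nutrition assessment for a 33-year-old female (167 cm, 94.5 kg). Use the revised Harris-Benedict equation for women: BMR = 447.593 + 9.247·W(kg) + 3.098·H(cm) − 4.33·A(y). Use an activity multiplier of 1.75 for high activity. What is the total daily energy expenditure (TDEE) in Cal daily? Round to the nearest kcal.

2968 Cal daily

Harris-Benedict: BMR = 447.593 + 9.247(94.5) + 3.098(167) − 4.33(33) = 1695.9105 kcal/day.
TEE = BMR × activity factor = 1695.9105 × 1.75 = 2967.8434 kcal/day.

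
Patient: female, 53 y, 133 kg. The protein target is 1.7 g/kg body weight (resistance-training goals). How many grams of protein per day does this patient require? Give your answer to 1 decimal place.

226.1 g/day

Protein = 1.7 g/kg × 133 kg = 226.1 g/day.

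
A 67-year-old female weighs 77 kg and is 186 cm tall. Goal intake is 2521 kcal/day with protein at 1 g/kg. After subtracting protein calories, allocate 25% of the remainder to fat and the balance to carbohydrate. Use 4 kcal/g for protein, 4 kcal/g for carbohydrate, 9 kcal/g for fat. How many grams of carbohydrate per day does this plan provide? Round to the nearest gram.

Protein = 1 × 77 = 77 g → 77 × 4 = 308 kcal.
Non-protein calories = 2521 − 308 = 2213 kcal.
Fat: 25% × 2213 = 553.25 kcal; carbohydrate: 1659.75 kcal.
Carbohydrate: 1659.75 kcal ÷ 4 kcal/g = 414.9375 g.

415 g/day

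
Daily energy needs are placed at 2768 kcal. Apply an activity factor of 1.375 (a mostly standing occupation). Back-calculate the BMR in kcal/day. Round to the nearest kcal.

BMR = TEE ÷ activity factor = 2768 ÷ 1.375 = 2013.0909 kcal/day.

2013 kcal/day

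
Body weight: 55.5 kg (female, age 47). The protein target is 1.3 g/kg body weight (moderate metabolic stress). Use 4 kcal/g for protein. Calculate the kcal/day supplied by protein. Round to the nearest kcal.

Protein = 1.3 g/kg × 55.5 kg = 72.15 g/day.
Protein energy = 72.15 g × 4 kcal/g = 288.6 kcal/day.

289 kcal/day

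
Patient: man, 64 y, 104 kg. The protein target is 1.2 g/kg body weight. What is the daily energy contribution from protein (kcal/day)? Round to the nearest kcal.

499 kcal/day

Protein = 1.2 g/kg × 104 kg = 124.8 g/day.
Protein energy = 124.8 g × 4 kcal/g = 499.2 kcal/day.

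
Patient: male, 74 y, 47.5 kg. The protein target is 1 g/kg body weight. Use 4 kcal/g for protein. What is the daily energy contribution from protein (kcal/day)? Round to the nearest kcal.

Protein = 1 g/kg × 47.5 kg = 47.5 g/day.
Protein energy = 47.5 g × 4 kcal/g = 190 kcal/day.

190 kcal/day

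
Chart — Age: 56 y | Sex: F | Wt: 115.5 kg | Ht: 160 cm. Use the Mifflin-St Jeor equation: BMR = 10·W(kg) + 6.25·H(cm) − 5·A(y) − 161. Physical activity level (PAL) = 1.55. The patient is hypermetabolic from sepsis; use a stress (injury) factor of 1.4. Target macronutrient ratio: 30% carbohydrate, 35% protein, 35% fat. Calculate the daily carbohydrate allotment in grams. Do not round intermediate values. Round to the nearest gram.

Mifflin-St Jeor (female): BMR = 10(115.5) + 6.25(160) − 5(56) − 161 = 1155 + 1000 − 280 − 161 = 1714 kcal/day.
TEE = 1714 × 1.55 = 2656.7 kcal/day.
With stress factor 1.4: 2656.7 × 1.4 = 3719.38 kcal/day.
Carbohydrate energy = 30% × 3719.38 = 1115.814 kcal.
Carbohydrate = 1115.814 ÷ 4 kcal/g = 278.9535 g.

279 g/day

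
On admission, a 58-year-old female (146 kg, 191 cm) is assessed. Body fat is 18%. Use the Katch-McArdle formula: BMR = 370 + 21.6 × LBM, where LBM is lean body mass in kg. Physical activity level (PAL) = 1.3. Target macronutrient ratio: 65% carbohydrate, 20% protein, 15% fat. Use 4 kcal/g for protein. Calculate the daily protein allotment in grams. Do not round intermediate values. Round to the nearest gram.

LBM = 146 × (1 − 0.18) = 119.72 kg. Katch-McArdle: BMR = 370 + 21.6 × 119.72 = 2955.952 kcal/day.
TEE = 2955.952 × 1.3 = 3842.7376 kcal/day.
Protein energy = 20% × 3842.7376 = 768.5475 kcal.
Protein = 768.5475 ÷ 4 kcal/g = 192.1369 g.

192 g/day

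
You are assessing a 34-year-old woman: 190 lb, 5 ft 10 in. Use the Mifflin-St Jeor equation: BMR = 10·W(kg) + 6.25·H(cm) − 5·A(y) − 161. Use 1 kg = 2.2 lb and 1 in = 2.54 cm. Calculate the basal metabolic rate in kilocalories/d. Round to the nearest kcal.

Convert to metric: weight = 190 ÷ 2.2 = 86.3636 kg; height = (5×12 + 10) × 2.54 = 70 × 2.54 = 177.8 cm.
Mifflin-St Jeor (female): BMR = 10(86.3636) + 6.25(177.8) − 5(34) − 161 = 863.6364 + 1111.25 − 170 − 161 = 1643.8864 kcal/day.

1644 kilocalories/d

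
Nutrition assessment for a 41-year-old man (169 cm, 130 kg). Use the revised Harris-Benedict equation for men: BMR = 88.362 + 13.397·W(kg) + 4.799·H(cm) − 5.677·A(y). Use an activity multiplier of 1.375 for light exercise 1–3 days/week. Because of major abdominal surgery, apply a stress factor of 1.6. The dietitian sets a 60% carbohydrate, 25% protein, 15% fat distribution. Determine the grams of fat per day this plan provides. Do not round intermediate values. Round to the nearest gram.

88 g/day

Harris-Benedict: BMR = 88.362 + 13.397(130) + 4.799(169) − 5.677(41) = 2408.246 kcal/day.
TEE = 2408.246 × 1.375 = 3311.3383 kcal/day.
With stress factor 1.6: 3311.3383 × 1.6 = 5298.1412 kcal/day.
Fat energy = 15% × 5298.1412 = 794.7212 kcal.
Fat = 794.7212 ÷ 9 kcal/g = 88.3024 g.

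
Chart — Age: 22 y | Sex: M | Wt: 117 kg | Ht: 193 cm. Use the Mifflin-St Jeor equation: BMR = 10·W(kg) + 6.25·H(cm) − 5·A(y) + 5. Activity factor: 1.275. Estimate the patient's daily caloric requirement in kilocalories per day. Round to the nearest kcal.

2896 kilocalories per day

Mifflin-St Jeor (male): BMR = 10(117) + 6.25(193) − 5(22) + 5 = 1170 + 1206.25 − 110 + 5 = 2271.25 kcal/day.
TEE = BMR × activity factor = 2271.25 × 1.275 = 2895.8438 kcal/day.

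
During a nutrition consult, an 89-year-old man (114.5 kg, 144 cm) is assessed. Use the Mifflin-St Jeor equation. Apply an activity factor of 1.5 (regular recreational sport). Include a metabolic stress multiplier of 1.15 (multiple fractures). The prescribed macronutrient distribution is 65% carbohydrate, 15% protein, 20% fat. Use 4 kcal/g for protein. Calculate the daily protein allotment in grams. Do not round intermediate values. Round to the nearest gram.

104 g/day

Mifflin-St Jeor (male): BMR = 10(114.5) + 6.25(144) − 5(89) + 5 = 1145 + 900 − 445 + 5 = 1605 kcal/day.
TEE = 1605 × 1.5 = 2407.5 kcal/day.
With stress factor 1.15: 2407.5 × 1.15 = 2768.625 kcal/day.
Protein energy = 15% × 2768.625 = 415.2938 kcal.
Protein = 415.2938 ÷ 4 kcal/g = 103.8234 g.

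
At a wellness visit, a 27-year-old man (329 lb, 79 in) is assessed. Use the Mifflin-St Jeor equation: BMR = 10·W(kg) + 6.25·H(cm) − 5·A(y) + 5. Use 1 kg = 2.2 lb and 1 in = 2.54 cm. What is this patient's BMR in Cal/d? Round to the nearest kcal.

2620 Cal/d

Convert to metric: weight = 329 ÷ 2.2 = 149.5455 kg; height = 79 × 2.54 = 200.66 cm.
Mifflin-St Jeor (male): BMR = 10(149.5455) + 6.25(200.66) − 5(27) + 5 = 1495.4545 + 1254.125 − 135 + 5 = 2619.5795 kcal/day.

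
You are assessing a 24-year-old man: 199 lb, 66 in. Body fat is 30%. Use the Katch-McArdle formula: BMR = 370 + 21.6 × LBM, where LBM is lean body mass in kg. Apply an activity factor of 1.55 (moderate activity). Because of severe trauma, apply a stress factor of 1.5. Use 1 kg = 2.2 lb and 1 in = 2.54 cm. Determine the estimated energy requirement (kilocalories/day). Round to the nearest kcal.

4040 kilocalories/day

Convert to metric: weight = 199 ÷ 2.2 = 90.4545 kg; height = 66 × 2.54 = 167.64 cm.
LBM = 90.4545 × (1 − 0.3) = 63.3182 kg. Katch-McArdle: BMR = 370 + 21.6 × 63.3182 = 1737.6727 kcal/day.
TEE = BMR × activity factor = 1737.6727 × 1.55 = 2693.3927 kcal/day.
Apply stress factor: 2693.3927 × 1.5 = 4040.0891 kcal/day.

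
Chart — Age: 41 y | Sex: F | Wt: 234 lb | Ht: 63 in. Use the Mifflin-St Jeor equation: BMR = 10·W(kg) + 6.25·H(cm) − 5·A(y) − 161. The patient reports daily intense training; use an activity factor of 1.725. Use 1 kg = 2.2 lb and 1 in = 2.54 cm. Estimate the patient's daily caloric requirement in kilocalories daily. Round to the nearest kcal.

Convert to metric: weight = 234 ÷ 2.2 = 106.3636 kg; height = 63 × 2.54 = 160.02 cm.
Mifflin-St Jeor (female): BMR = 10(106.3636) + 6.25(160.02) − 5(41) − 161 = 1063.6364 + 1000.125 − 205 − 161 = 1697.7614 kcal/day.
TEE = BMR × activity factor = 1697.7614 × 1.725 = 2928.6384 kcal/day.

2929 kilocalories daily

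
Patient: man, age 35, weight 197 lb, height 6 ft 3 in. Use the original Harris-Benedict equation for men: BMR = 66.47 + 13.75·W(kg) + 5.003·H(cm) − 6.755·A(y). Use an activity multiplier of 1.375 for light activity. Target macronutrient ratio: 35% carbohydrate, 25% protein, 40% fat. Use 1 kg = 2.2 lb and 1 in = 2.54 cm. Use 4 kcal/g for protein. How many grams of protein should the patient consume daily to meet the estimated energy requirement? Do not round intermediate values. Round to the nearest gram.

Convert to metric: weight = 197 ÷ 2.2 = 89.5455 kg; height = (6×12 + 3) × 2.54 = 75 × 2.54 = 190.5 cm.
Harris-Benedict: BMR = 66.47 + 13.75(89.5455) + 5.003(190.5) − 6.755(35) = 2014.3665 kcal/day.
TEE = 2014.3665 × 1.375 = 2769.7539 kcal/day.
Protein energy = 25% × 2769.7539 = 692.4385 kcal.
Protein = 692.4385 ÷ 4 kcal/g = 173.1096 g.

173 g/day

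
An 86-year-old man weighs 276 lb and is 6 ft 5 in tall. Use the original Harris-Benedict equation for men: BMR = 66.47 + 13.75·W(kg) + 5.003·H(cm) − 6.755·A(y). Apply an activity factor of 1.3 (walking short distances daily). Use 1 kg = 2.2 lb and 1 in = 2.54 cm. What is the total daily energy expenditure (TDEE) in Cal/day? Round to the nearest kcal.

Convert to metric: weight = 276 ÷ 2.2 = 125.4545 kg; height = (6×12 + 5) × 2.54 = 77 × 2.54 = 195.58 cm.
Harris-Benedict: BMR = 66.47 + 13.75(125.4545) + 5.003(195.58) − 6.755(86) = 2189.0267 kcal/day.
TEE = BMR × activity factor = 2189.0267 × 1.3 = 2845.7348 kcal/day.

2846 Cal/day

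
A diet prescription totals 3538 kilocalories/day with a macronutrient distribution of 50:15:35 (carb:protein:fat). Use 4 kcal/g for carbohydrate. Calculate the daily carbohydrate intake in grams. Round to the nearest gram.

442 g/day

Carbohydrate energy = 50% × 3538 = 1769 kcal.
At 4 kcal/g: 1769 ÷ 4 = 442.25 g.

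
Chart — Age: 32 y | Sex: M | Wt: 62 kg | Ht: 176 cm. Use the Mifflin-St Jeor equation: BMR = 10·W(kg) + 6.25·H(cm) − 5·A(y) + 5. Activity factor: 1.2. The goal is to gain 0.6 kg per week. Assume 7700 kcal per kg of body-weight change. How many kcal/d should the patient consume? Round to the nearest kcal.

2538 kcal/d

Mifflin-St Jeor (male): BMR = 10(62) + 6.25(176) − 5(32) + 5 = 620 + 1100 − 160 + 5 = 1565 kcal/day.
TEE = 1565 × 1.2 = 1878 kcal/day.
Required daily surplus = 0.6 × 7700 ÷ 7 = 660 kcal/day.
Target intake = 1878 + 660 = 2538 kcal/day.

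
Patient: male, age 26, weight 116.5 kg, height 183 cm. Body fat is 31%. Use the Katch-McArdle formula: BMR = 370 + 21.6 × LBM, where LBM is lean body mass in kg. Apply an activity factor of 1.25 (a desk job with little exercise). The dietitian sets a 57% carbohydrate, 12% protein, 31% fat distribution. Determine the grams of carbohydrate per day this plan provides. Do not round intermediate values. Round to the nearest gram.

LBM = 116.5 × (1 − 0.31) = 80.385 kg. Katch-McArdle: BMR = 370 + 21.6 × 80.385 = 2106.316 kcal/day.
TEE = 2106.316 × 1.25 = 2632.895 kcal/day.
Carbohydrate energy = 57% × 2632.895 = 1500.7502 kcal.
Carbohydrate = 1500.7502 ÷ 4 kcal/g = 375.1875 g.

375 g/day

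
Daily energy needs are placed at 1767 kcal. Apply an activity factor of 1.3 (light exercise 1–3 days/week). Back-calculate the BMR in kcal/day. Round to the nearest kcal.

1359 kcal/day

BMR = TEE ÷ activity factor = 1767 ÷ 1.3 = 1359.2308 kcal/day.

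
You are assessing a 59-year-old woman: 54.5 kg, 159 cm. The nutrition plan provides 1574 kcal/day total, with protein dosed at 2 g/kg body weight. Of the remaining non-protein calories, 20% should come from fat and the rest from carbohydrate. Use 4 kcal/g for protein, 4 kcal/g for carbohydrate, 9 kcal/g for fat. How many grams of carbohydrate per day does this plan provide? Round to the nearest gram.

Protein = 2 × 54.5 = 109 g → 109 × 4 = 436 kcal.
Non-protein calories = 1574 − 436 = 1138 kcal.
Fat: 20% × 1138 = 227.6 kcal; carbohydrate: 910.4 kcal.
Carbohydrate: 910.4 kcal ÷ 4 kcal/g = 227.6 g.

228 g/day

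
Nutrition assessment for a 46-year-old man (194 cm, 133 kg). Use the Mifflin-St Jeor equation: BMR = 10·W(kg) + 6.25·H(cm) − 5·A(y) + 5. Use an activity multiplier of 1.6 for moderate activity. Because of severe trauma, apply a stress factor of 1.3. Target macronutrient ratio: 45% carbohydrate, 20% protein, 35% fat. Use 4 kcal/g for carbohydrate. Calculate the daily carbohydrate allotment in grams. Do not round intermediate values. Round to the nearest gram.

542 g/day

Mifflin-St Jeor (male): BMR = 10(133) + 6.25(194) − 5(46) + 5 = 1330 + 1212.5 − 230 + 5 = 2317.5 kcal/day.
TEE = 2317.5 × 1.6 = 3708 kcal/day.
With stress factor 1.3: 3708 × 1.3 = 4820.4 kcal/day.
Carbohydrate energy = 45% × 4820.4 = 2169.18 kcal.
Carbohydrate = 2169.18 ÷ 4 kcal/g = 542.295 g.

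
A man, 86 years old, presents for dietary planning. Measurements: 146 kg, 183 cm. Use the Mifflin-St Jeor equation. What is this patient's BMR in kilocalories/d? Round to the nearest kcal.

Mifflin-St Jeor (male): BMR = 10(146) + 6.25(183) − 5(86) + 5 = 1460 + 1143.75 − 430 + 5 = 2178.75 kcal/day.

2179 kilocalories/d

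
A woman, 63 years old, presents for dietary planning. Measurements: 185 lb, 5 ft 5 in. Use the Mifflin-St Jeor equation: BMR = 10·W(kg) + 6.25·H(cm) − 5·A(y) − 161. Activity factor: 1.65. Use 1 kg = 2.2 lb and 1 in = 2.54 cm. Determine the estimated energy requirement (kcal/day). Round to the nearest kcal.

Convert to metric: weight = 185 ÷ 2.2 = 84.0909 kg; height = (5×12 + 5) × 2.54 = 65 × 2.54 = 165.1 cm.
Mifflin-St Jeor (female): BMR = 10(84.0909) + 6.25(165.1) − 5(63) − 161 = 840.9091 + 1031.875 − 315 − 161 = 1396.7841 kcal/day.
TEE = BMR × activity factor = 1396.7841 × 1.65 = 2304.6938 kcal/day.

2305 kcal/day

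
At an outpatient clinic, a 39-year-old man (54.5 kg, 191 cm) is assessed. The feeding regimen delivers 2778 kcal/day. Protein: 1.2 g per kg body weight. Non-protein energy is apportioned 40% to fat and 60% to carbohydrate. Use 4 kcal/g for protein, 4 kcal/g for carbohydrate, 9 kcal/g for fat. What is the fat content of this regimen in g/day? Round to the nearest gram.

112 g/day

Protein = 1.2 × 54.5 = 65.4 g → 65.4 × 4 = 261.6 kcal.
Non-protein calories = 2778 − 261.6 = 2516.4 kcal.
Fat: 40% × 2516.4 = 1006.56 kcal; carbohydrate: 1509.84 kcal.
Fat: 1006.56 kcal ÷ 9 kcal/g = 111.84 g.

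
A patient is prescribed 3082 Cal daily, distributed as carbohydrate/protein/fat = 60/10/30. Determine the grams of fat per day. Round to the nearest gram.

Fat energy = 30% × 3082 = 924.6 kcal.
At 9 kcal/g: 924.6 ÷ 9 = 102.7333 g.

103 g/day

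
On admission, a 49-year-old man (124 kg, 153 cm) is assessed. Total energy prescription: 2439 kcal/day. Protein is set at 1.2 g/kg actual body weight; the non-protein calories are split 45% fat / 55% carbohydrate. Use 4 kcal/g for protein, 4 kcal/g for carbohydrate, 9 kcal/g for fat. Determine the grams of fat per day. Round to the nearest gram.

92 g/day

Protein = 1.2 × 124 = 148.8 g → 148.8 × 4 = 595.2 kcal.
Non-protein calories = 2439 − 595.2 = 1843.8 kcal.
Fat: 45% × 1843.8 = 829.71 kcal; carbohydrate: 1014.09 kcal.
Fat: 829.71 kcal ÷ 9 kcal/g = 92.19 g.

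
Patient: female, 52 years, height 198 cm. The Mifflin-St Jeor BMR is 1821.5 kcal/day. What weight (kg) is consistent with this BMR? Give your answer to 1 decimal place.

100.5 kg

1821.5 = 10·W + 6.25(198) − 5(52) − 161
10·W = 1821.5 − 816.5 = 1005, so W = 100.5 kg.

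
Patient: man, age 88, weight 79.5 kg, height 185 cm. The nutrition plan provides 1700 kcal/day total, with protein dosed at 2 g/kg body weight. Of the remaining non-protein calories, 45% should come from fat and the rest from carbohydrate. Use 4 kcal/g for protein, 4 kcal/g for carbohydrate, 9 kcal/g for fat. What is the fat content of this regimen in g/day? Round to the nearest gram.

53 g/day

Protein = 2 × 79.5 = 159 g → 159 × 4 = 636 kcal.
Non-protein calories = 1700 − 636 = 1064 kcal.
Fat: 45% × 1064 = 478.8 kcal; carbohydrate: 585.2 kcal.
Fat: 478.8 kcal ÷ 9 kcal/g = 53.2 g.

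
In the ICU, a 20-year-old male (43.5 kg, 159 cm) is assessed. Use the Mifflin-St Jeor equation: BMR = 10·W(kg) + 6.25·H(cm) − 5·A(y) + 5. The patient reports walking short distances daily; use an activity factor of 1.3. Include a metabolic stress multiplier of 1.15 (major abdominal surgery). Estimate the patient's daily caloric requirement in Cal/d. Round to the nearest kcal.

Mifflin-St Jeor (male): BMR = 10(43.5) + 6.25(159) − 5(20) + 5 = 435 + 993.75 − 100 + 5 = 1333.75 kcal/day.
TEE = BMR × activity factor = 1333.75 × 1.3 = 1733.875 kcal/day.
Apply stress factor: 1733.875 × 1.15 = 1993.9563 kcal/day.

1994 Cal/d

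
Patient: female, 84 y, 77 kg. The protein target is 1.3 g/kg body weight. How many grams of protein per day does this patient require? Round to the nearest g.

Protein = 1.3 g/kg × 77 kg = 100.1 g/day.

100 g/day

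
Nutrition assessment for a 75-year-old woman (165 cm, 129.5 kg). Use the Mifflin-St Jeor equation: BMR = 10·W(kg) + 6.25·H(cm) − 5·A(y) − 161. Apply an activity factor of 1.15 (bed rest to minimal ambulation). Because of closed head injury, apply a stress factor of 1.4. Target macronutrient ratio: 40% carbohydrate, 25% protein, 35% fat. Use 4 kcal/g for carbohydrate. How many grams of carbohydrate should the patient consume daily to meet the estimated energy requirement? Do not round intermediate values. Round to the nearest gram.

Mifflin-St Jeor (female): BMR = 10(129.5) + 6.25(165) − 5(75) − 161 = 1295 + 1031.25 − 375 − 161 = 1790.25 kcal/day.
TEE = 1790.25 × 1.15 = 2058.7875 kcal/day.
With stress factor 1.4: 2058.7875 × 1.4 = 2882.3025 kcal/day.
Carbohydrate energy = 40% × 2882.3025 = 1152.921 kcal.
Carbohydrate = 1152.921 ÷ 4 kcal/g = 288.2303 g.

288 g/day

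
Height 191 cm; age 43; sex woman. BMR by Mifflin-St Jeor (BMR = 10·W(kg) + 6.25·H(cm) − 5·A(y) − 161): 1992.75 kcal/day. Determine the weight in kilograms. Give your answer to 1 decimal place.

117.5 kg

1992.75 = 10·W + 6.25(191) − 5(43) − 161
10·W = 1992.75 − 817.75 = 1175, so W = 117.5 kg.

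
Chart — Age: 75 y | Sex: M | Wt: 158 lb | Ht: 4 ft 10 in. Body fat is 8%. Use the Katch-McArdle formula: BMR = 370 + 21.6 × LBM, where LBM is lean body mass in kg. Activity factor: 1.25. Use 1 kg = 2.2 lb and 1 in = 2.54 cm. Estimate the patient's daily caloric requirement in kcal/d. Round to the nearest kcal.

2246 kcal/d

Convert to metric: weight = 158 ÷ 2.2 = 71.8182 kg; height = (4×12 + 10) × 2.54 = 58 × 2.54 = 147.32 cm.
LBM = 71.8182 × (1 − 0.08) = 66.0727 kg. Katch-McArdle: BMR = 370 + 21.6 × 66.0727 = 1797.1709 kcal/day.
TEE = BMR × activity factor = 1797.1709 × 1.25 = 2246.4636 kcal/day.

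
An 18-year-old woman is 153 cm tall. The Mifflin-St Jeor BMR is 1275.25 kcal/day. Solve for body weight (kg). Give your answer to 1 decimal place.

57.0 kg

1275.25 = 10·W + 6.25(153) − 5(18) − 161
10·W = 1275.25 − 705.25 = 570, so W = 57 kg.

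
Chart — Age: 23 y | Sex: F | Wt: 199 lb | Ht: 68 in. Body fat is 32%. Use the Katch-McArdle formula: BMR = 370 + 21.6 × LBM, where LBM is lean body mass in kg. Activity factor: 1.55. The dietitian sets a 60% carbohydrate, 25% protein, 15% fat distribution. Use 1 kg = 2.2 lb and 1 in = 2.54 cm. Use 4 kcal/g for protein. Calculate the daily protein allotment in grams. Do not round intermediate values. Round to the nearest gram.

Convert to metric: weight = 199 ÷ 2.2 = 90.4545 kg; height = 68 × 2.54 = 172.72 cm.
LBM = 90.4545 × (1 − 0.32) = 61.5091 kg. Katch-McArdle: BMR = 370 + 21.6 × 61.5091 = 1698.5964 kcal/day.
TEE = 1698.5964 × 1.55 = 2632.8244 kcal/day.
Protein energy = 25% × 2632.8244 = 658.2061 kcal.
Protein = 658.2061 ÷ 4 kcal/g = 164.5515 g.

165 g/day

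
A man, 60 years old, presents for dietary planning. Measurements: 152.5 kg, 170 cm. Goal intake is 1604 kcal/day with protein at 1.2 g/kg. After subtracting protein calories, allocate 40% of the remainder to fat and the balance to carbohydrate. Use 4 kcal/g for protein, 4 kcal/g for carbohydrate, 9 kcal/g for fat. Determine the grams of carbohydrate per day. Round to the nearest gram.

131 g/day

Protein = 1.2 × 152.5 = 183 g → 183 × 4 = 732 kcal.
Non-protein calories = 1604 − 732 = 872 kcal.
Fat: 40% × 872 = 348.8 kcal; carbohydrate: 523.2 kcal.
Carbohydrate: 523.2 kcal ÷ 4 kcal/g = 130.8 g.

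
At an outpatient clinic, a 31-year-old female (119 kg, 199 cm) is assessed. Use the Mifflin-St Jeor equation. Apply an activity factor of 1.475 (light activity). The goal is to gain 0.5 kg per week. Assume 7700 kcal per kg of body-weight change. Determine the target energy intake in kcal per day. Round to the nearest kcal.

Mifflin-St Jeor (female): BMR = 10(119) + 6.25(199) − 5(31) − 161 = 1190 + 1243.75 − 155 − 161 = 2117.75 kcal/day.
TEE = 2117.75 × 1.475 = 3123.6813 kcal/day.
Required daily surplus = 0.5 × 7700 ÷ 7 = 550 kcal/day.
Target intake = 3123.6813 + 550 = 3673.6813 kcal/day.

3674 kcal per day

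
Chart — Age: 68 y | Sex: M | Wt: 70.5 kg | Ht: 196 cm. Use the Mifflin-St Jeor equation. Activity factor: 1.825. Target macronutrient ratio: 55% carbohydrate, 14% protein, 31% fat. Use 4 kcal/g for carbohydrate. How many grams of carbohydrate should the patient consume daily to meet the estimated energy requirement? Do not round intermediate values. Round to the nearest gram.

400 g/day

Mifflin-St Jeor (male): BMR = 10(70.5) + 6.25(196) − 5(68) + 5 = 705 + 1225 − 340 + 5 = 1595 kcal/day.
TEE = 1595 × 1.825 = 2910.875 kcal/day.
Carbohydrate energy = 55% × 2910.875 = 1600.9813 kcal.
Carbohydrate = 1600.9813 ÷ 4 kcal/g = 400.2453 g.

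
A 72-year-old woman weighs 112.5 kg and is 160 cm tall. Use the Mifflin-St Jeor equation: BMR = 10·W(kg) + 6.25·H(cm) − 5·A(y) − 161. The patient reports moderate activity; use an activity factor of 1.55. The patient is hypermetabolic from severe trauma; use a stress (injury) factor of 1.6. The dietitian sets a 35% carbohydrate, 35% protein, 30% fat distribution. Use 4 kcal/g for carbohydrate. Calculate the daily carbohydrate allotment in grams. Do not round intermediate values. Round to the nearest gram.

Mifflin-St Jeor (female): BMR = 10(112.5) + 6.25(160) − 5(72) − 161 = 1125 + 1000 − 360 − 161 = 1604 kcal/day.
TEE = 1604 × 1.55 = 2486.2 kcal/day.
With stress factor 1.6: 2486.2 × 1.6 = 3977.92 kcal/day.
Carbohydrate energy = 35% × 3977.92 = 1392.272 kcal.
Carbohydrate = 1392.272 ÷ 4 kcal/g = 348.068 g.

348 g/day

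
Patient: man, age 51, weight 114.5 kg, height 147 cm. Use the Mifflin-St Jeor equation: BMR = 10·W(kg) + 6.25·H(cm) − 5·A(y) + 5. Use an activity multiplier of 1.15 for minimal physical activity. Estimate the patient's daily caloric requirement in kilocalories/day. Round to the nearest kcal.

Mifflin-St Jeor (male): BMR = 10(114.5) + 6.25(147) − 5(51) + 5 = 1145 + 918.75 − 255 + 5 = 1813.75 kcal/day.
TEE = BMR × activity factor = 1813.75 × 1.15 = 2085.8125 kcal/day.

2086 kilocalories/day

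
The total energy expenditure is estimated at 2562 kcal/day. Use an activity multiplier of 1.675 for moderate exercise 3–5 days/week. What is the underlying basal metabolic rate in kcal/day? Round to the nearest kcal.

BMR = TEE ÷ activity factor = 2562 ÷ 1.675 = 1529.5522 kcal/day.

1530 kcal/day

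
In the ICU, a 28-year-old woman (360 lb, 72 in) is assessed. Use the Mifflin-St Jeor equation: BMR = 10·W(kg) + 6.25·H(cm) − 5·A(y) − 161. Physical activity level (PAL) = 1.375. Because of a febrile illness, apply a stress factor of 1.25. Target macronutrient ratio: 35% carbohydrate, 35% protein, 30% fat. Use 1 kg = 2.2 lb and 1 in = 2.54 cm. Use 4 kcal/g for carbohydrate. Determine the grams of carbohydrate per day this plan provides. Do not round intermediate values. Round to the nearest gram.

Convert to metric: weight = 360 ÷ 2.2 = 163.6364 kg; height = 72 × 2.54 = 182.88 cm.
Mifflin-St Jeor (female): BMR = 10(163.6364) + 6.25(182.88) − 5(28) − 161 = 1636.3636 + 1143 − 140 − 161 = 2478.3636 kcal/day.
TEE = 2478.3636 × 1.375 = 3407.75 kcal/day.
With stress factor 1.25: 3407.75 × 1.25 = 4259.6875 kcal/day.
Carbohydrate energy = 35% × 4259.6875 = 1490.8906 kcal.
Carbohydrate = 1490.8906 ÷ 4 kcal/g = 372.7227 g.

373 g/day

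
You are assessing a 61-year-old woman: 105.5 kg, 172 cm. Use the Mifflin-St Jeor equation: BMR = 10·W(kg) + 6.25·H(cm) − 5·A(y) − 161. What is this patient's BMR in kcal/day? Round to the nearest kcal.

Mifflin-St Jeor (female): BMR = 10(105.5) + 6.25(172) − 5(61) − 161 = 1055 + 1075 − 305 − 161 = 1664 kcal/day.

1664 kcal/day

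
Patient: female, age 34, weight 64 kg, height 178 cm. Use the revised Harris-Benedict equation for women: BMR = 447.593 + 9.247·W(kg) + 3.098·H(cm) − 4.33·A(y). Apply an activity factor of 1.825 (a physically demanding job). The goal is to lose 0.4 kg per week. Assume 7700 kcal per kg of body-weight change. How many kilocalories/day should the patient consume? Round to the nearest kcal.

Harris-Benedict: BMR = 447.593 + 9.247(64) + 3.098(178) − 4.33(34) = 1443.625 kcal/day.
TEE = 1443.625 × 1.825 = 2634.6156 kcal/day.
Required daily deficit = 0.4 × 7700 ÷ 7 = 440 kcal/day.
Target intake = 2634.6156 − 440 = 2194.6156 kcal/day.

2195 kilocalories/day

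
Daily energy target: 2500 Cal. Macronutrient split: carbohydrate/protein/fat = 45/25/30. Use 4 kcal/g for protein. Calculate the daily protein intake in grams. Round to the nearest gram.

156 g/day

Protein energy = 25% × 2500 = 625 kcal.
At 4 kcal/g: 625 ÷ 4 = 156.25 g.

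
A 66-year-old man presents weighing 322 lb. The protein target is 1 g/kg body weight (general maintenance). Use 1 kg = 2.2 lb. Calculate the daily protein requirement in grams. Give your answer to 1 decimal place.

Weight in kg = 322 ÷ 2.2 = 146.3636 kg.
Protein = 1 g/kg × 146.3636 kg = 146.3636 g/day.

146.4 g/day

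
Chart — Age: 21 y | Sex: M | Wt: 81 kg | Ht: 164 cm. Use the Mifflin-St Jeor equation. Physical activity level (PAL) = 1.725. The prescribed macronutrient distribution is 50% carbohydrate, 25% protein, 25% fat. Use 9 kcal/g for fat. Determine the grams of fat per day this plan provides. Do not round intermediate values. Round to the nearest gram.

Mifflin-St Jeor (male): BMR = 10(81) + 6.25(164) − 5(21) + 5 = 810 + 1025 − 105 + 5 = 1735 kcal/day.
TEE = 1735 × 1.725 = 2992.875 kcal/day.
Fat energy = 25% × 2992.875 = 748.2188 kcal.
Fat = 748.2188 ÷ 9 kcal/g = 83.1354 g.

83 g/day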